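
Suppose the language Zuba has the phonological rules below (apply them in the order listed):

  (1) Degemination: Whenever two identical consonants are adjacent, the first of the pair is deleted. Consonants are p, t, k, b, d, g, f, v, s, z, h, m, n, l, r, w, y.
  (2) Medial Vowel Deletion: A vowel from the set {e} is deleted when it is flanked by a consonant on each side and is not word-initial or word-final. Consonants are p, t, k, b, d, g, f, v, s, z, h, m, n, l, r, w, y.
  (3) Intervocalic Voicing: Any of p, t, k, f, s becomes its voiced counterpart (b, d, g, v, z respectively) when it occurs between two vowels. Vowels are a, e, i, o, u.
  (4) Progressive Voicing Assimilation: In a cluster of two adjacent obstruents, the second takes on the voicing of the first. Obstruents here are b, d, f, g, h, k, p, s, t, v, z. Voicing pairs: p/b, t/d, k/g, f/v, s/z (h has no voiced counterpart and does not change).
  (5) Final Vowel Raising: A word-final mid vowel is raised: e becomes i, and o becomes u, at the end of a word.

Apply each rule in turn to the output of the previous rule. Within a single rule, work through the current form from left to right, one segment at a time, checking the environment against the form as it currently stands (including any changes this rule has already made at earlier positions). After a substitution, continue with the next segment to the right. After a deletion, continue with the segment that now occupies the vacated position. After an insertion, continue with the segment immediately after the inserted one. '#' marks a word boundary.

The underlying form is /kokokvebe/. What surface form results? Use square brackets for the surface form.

(1) Degemination: no change — [kokokvebe]
(2) Medial Vowel Deletion: [kokokvebe] → [kokokvbe]
(3) Intervocalic Voicing: [kokokvbe] → [kogokvbe]
(4) Progressive Voicing Assimilation: [kogokvbe] → [kogokfpe]
(5) Final Vowel Raising: [kogokfpe] → [kogokfpi]

[kogokfpi]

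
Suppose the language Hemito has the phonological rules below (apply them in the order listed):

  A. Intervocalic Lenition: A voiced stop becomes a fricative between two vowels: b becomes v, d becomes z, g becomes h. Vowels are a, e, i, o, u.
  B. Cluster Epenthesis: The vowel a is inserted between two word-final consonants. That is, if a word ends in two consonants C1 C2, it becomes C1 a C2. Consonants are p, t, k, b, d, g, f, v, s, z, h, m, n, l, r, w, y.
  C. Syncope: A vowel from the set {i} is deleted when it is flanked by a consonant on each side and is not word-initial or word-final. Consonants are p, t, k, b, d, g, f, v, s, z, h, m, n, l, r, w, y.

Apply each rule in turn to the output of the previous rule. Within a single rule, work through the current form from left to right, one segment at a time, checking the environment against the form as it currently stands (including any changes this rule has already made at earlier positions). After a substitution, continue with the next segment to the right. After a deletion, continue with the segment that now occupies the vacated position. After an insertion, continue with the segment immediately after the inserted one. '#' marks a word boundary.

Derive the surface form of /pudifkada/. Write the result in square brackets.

A Intervocalic Lenition: [pudifkada] → [puzifkaza]
B Cluster Epenthesis: no change — [puzifkaza]
C Syncope: [puzifkaza] → [puzfkaza]

[puzfkaza]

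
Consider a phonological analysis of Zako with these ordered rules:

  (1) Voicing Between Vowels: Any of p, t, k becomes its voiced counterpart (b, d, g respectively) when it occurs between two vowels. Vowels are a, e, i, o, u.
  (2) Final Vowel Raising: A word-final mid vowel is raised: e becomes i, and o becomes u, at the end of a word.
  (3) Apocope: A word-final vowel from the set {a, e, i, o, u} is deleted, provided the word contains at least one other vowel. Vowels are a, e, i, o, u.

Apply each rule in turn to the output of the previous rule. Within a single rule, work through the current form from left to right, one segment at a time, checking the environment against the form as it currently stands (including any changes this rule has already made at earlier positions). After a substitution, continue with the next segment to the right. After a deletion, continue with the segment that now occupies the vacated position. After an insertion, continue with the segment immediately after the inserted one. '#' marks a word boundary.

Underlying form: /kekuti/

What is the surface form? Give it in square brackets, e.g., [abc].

[kegud]

(1) Voicing Between Vowels: [kekuti] → [kegudi]
(2) Final Vowel Raising: no change — [kegudi]
(3) Apocope: [kegudi] → [kegud]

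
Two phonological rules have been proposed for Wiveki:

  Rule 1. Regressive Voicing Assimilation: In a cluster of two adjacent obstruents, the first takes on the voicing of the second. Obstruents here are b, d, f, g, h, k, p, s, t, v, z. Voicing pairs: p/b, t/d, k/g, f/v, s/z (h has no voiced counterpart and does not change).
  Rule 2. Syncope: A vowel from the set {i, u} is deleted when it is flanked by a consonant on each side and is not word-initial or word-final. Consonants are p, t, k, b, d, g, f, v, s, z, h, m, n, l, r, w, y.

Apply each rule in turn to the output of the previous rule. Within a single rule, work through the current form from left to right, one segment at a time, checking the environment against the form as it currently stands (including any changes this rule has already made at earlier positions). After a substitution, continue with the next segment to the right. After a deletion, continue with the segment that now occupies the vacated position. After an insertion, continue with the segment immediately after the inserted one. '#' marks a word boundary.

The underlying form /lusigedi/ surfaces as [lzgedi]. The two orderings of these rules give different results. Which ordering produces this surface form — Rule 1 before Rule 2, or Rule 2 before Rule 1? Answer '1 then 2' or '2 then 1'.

Order 1 then 2:
  1 Regressive Voicing Assimilation: no change — [lusigedi]
  2 Syncope: [lusigedi] → [lsgedi]
  result: [lsgedi]
Order 2 then 1:
  2 Syncope: [lusigedi] → [lsgedi]
  1 Regressive Voicing Assimilation: [lsgedi] → [lzgedi]
  result: [lzgedi]

2 then 1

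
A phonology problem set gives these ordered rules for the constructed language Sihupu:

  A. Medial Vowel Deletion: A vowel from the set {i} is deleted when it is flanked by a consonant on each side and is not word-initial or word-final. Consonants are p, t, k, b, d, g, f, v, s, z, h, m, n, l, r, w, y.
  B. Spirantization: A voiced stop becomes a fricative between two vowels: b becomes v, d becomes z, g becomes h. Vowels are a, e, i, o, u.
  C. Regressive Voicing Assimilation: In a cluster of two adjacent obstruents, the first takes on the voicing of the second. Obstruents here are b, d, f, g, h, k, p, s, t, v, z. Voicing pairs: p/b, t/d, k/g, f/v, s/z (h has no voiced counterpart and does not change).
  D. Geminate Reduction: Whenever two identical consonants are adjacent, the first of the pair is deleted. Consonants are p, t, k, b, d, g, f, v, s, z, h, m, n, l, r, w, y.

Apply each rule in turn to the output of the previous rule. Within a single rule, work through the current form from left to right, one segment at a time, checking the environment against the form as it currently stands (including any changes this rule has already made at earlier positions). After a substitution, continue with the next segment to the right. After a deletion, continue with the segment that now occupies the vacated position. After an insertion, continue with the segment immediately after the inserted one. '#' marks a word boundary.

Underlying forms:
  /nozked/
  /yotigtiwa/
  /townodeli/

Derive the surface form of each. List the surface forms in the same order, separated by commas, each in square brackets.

/nozked/:
  A Medial Vowel Deletion: no change — [nozked]
  B Spirantization: no change — [nozked]
  C Regressive Voicing Assimilation: [nozked] → [nosked]
  D Geminate Reduction: no change — [nosked]
/yotigtiwa/:
  A Medial Vowel Deletion: [yotigtiwa] → [yotgtwa]
  B Spirantization: no change — [yotgtwa]
  C Regressive Voicing Assimilation: [yotgtwa] → [yodktwa]
  D Geminate Reduction: no change — [yodktwa]
/townodeli/:
  A Medial Vowel Deletion: no change — [townodeli]
  B Spirantization: [townodeli] → [townozeli]
  C Regressive Voicing Assimilation: no change — [townozeli]
  D Geminate Reduction: no change — [townozeli]

[nosked], [yodktwa], [townozeli]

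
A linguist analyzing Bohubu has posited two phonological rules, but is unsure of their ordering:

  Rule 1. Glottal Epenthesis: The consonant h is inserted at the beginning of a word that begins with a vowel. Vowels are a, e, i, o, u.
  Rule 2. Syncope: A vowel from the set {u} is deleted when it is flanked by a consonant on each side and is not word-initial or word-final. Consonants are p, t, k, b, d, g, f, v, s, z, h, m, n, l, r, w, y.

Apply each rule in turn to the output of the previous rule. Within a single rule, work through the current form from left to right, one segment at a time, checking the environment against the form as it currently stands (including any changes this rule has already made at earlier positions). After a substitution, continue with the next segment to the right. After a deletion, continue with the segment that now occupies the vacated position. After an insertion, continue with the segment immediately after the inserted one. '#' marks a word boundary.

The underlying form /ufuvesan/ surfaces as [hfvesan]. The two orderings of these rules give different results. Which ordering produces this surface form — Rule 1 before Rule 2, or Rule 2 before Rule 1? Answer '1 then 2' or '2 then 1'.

1 then 2

Order 1 then 2:
  1 Glottal Epenthesis: [ufuvesan] → [hufuvesan]
  2 Syncope: [hufuvesan] → [hfvesan]
  result: [hfvesan]
Order 2 then 1:
  2 Syncope: [ufuvesan] → [ufvesan]
  1 Glottal Epenthesis: [ufvesan] → [hufvesan]
  result: [hufvesan]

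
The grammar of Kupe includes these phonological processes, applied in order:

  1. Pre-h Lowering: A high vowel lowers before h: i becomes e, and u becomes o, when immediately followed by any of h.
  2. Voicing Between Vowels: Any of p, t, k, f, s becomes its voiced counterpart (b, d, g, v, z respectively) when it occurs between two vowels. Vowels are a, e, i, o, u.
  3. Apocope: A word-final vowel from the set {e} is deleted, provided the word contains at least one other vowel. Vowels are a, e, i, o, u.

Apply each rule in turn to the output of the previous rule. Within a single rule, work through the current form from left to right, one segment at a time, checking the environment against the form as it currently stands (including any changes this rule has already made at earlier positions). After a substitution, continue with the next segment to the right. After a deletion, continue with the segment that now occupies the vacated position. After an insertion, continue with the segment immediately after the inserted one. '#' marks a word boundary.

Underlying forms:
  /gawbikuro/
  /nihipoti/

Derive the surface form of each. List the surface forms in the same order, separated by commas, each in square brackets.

/gawbikuro/:
  1 Pre-h Lowering: no change — [gawbikuro]
  2 Voicing Between Vowels: [gawbikuro] → [gawbiguro]
  3 Apocope: no change — [gawbiguro]
/nihipoti/:
  1 Pre-h Lowering: [nihipoti] → [nehipoti]
  2 Voicing Between Vowels: [nehipoti] → [nehibodi]
  3 Apocope: no change — [nehibodi]

[gawbiguro], [nehibodi]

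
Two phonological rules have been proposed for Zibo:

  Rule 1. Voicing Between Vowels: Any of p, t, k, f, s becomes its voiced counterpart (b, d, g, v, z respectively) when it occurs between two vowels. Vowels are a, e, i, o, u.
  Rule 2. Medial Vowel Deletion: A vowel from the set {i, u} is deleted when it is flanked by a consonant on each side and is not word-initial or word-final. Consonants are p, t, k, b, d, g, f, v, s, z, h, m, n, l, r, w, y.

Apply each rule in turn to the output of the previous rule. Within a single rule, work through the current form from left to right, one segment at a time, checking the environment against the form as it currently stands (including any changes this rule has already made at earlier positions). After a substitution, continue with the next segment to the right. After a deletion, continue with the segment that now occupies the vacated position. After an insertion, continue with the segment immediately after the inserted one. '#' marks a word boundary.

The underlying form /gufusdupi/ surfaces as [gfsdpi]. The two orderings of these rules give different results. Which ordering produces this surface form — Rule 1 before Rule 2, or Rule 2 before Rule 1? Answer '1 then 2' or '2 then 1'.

Order 1 then 2:
  1 Voicing Between Vowels: [gufusdupi] → [guvusdubi]
  2 Medial Vowel Deletion: [guvusdubi] → [gvsdbi]
  result: [gvsdbi]
Order 2 then 1:
  2 Medial Vowel Deletion: [gufusdupi] → [gfsdpi]
  1 Voicing Between Vowels: no change — [gfsdpi]
  result: [gfsdpi]

2 then 1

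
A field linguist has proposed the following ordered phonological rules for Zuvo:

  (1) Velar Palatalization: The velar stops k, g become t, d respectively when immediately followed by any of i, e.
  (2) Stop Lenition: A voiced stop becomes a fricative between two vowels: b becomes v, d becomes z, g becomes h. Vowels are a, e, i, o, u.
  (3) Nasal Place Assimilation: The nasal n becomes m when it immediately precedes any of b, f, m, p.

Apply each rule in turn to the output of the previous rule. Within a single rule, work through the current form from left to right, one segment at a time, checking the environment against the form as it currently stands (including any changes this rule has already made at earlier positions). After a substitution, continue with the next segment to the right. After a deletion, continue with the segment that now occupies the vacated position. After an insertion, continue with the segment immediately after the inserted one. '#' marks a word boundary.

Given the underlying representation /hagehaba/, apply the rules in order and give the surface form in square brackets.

(1) Velar Palatalization: [hagehaba] → [hadehaba]
(2) Stop Lenition: [hadehaba] → [hazehava]
(3) Nasal Place Assimilation: no change — [hazehava]

[hazehava]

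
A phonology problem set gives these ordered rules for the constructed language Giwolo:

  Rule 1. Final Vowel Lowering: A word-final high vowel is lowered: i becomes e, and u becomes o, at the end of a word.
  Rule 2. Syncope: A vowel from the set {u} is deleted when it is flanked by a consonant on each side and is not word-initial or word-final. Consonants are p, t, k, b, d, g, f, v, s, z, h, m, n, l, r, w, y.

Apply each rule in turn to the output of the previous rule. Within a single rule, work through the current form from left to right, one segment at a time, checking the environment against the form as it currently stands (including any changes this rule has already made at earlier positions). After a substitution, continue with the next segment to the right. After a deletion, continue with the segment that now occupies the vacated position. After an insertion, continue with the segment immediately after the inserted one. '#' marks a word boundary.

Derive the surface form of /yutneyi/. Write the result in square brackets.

Rule 1 Final Vowel Lowering: [yutneyi] → [yutneye]
Rule 2 Syncope: [yutneye] → [ytneye]

[ytneye]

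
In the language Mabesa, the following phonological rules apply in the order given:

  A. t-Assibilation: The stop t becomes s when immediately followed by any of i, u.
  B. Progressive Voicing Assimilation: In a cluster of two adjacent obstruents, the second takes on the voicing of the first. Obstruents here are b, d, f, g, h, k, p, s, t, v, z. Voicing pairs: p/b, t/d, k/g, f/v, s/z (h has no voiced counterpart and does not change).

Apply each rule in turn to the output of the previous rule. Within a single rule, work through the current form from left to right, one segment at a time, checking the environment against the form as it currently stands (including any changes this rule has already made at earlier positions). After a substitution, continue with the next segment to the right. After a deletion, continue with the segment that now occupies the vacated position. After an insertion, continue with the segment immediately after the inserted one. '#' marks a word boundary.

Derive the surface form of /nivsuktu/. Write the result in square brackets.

A t-Assibilation: [nivsuktu] → [nivsuksu]
B Progressive Voicing Assimilation: [nivsuksu] → [nivzuksu]

[nivzuksu]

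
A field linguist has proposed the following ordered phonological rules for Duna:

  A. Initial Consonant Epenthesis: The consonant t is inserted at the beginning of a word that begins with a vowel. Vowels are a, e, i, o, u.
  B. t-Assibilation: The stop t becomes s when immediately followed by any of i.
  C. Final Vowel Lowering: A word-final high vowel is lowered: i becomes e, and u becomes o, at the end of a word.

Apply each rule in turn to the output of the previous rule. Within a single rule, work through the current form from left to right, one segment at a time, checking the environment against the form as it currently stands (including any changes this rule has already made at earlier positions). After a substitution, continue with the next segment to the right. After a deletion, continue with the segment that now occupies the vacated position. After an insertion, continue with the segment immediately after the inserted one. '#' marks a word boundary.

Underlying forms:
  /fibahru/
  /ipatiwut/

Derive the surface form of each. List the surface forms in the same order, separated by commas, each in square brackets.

[fibahro], [sipasiwut]

/fibahru/:
  A Initial Consonant Epenthesis: no change — [fibahru]
  B t-Assibilation: no change — [fibahru]
  C Final Vowel Lowering: [fibahru] → [fibahro]
/ipatiwut/:
  A Initial Consonant Epenthesis: [ipatiwut] → [tipatiwut]
  B t-Assibilation: [tipatiwut] → [sipasiwut]
  C Final Vowel Lowering: no change — [sipasiwut]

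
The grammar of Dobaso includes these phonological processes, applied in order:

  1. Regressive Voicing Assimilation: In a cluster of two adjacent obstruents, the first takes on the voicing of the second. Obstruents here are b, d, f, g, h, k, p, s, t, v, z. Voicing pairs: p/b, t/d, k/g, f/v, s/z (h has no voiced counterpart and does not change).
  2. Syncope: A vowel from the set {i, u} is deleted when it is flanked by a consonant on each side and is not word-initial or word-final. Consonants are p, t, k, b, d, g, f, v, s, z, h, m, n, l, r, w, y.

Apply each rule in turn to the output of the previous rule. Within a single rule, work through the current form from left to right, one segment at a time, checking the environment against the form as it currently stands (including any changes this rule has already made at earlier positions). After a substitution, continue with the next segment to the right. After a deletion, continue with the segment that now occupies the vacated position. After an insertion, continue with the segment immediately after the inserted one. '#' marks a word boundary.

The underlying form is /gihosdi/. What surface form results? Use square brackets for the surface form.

1 Regressive Voicing Assimilation: [gihosdi] → [gihozdi]
2 Syncope: [gihozdi] → [ghozdi]

[ghozdi]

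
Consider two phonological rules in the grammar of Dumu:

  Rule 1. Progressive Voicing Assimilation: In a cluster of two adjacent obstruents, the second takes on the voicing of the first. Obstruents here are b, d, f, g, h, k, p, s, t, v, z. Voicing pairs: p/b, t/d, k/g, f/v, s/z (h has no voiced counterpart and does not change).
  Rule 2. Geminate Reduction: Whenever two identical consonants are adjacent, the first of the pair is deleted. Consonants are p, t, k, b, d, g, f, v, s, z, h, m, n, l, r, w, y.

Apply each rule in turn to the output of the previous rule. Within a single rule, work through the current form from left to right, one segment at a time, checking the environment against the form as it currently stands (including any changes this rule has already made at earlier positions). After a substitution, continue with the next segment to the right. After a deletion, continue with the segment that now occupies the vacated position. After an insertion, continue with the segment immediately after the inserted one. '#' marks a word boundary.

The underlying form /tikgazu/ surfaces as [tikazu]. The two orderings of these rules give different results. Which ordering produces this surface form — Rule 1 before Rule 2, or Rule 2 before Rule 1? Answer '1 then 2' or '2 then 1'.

Order 1 then 2:
  1 Progressive Voicing Assimilation: [tikgazu] → [tikkazu]
  2 Geminate Reduction: [tikkazu] → [tikazu]
  result: [tikazu]
Order 2 then 1:
  2 Geminate Reduction: no change — [tikgazu]
  1 Progressive Voicing Assimilation: [tikgazu] → [tikkazu]
  result: [tikkazu]

1 then 2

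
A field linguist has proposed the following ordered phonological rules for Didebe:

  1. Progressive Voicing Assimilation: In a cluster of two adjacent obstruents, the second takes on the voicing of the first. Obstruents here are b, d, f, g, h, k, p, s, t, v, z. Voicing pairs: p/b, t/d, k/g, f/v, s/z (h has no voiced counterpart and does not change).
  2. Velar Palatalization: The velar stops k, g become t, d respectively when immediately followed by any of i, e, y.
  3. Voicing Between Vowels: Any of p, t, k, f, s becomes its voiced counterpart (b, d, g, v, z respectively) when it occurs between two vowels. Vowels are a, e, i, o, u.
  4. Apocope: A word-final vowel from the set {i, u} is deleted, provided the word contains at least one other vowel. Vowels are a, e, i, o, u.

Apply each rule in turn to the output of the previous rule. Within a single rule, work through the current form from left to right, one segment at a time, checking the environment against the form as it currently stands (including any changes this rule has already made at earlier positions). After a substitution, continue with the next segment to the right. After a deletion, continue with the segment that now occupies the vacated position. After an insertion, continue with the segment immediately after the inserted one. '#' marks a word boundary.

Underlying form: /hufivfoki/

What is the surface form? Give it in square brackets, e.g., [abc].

1 Progressive Voicing Assimilation: [hufivfoki] → [hufivvoki]
2 Velar Palatalization: [hufivvoki] → [hufivvoti]
3 Voicing Between Vowels: [hufivvoti] → [huvivvodi]
4 Apocope: [huvivvodi] → [huvivvod]

[huvivvod]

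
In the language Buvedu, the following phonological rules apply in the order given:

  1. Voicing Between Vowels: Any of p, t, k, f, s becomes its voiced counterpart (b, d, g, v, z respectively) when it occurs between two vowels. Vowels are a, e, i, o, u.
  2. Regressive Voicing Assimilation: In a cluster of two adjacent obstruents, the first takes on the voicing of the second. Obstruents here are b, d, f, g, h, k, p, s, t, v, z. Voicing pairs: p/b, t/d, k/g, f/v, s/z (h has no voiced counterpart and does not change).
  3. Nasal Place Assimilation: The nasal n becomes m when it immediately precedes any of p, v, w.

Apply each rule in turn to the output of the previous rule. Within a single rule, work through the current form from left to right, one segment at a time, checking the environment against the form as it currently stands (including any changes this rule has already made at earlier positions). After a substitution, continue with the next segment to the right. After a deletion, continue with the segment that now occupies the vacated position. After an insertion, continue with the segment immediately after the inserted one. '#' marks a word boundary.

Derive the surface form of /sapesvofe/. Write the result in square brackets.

1 Voicing Between Vowels: [sapesvofe] → [sabesvove]
2 Regressive Voicing Assimilation: [sabesvove] → [sabezvove]
3 Nasal Place Assimilation: no change — [sabezvove]

[sabezvove]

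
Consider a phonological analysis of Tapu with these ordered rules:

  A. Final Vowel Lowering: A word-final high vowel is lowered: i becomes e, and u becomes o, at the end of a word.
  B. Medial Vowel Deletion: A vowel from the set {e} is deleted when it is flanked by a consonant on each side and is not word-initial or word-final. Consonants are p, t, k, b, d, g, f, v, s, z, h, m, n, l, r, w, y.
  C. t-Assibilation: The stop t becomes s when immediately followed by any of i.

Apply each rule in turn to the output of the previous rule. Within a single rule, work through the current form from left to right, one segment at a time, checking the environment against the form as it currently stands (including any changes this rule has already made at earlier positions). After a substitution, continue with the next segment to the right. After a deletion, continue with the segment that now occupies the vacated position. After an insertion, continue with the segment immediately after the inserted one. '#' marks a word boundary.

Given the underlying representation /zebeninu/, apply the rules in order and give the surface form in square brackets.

A Final Vowel Lowering: [zebeninu] → [zebenino]
B Medial Vowel Deletion: [zebenino] → [zbnino]
C t-Assibilation: no change — [zbnino]

[zbnino]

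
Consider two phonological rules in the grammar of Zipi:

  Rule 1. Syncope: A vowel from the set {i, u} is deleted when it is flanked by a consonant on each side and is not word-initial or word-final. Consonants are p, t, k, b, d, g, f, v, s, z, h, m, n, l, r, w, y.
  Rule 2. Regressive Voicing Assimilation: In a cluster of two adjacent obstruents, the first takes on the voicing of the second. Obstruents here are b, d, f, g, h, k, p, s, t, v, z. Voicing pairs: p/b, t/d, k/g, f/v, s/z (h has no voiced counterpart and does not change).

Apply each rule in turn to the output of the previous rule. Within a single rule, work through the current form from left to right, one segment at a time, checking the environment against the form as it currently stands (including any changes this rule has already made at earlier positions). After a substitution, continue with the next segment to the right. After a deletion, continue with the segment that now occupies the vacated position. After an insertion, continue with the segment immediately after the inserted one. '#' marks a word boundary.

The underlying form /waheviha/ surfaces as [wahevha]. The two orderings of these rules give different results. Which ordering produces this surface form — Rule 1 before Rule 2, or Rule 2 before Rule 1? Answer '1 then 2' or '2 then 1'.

Order 1 then 2:
  1 Syncope: [waheviha] → [wahevha]
  2 Regressive Voicing Assimilation: [wahevha] → [wahefha]
  result: [wahefha]
Order 2 then 1:
  2 Regressive Voicing Assimilation: no change — [waheviha]
  1 Syncope: [waheviha] → [wahevha]
  result: [wahevha]

2 then 1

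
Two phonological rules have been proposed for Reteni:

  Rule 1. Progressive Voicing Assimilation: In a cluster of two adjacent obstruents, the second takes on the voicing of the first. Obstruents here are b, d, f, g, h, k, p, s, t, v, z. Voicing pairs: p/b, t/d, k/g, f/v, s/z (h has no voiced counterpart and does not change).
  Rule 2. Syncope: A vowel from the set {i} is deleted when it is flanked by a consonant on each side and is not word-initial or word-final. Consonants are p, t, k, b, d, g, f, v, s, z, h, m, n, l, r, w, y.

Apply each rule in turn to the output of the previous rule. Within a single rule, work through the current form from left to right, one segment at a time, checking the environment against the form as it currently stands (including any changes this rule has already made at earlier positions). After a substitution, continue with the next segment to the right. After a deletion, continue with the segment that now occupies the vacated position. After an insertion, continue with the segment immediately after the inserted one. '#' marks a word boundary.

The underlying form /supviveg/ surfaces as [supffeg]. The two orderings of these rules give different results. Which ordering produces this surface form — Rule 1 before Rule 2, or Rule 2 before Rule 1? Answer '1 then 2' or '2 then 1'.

2 then 1

Order 1 then 2:
  1 Progressive Voicing Assimilation: [supviveg] → [supfiveg]
  2 Syncope: [supfiveg] → [supfveg]
  result: [supfveg]
Order 2 then 1:
  2 Syncope: [supviveg] → [supvveg]
  1 Progressive Voicing Assimilation: [supvveg] → [supffeg]
  result: [supffeg]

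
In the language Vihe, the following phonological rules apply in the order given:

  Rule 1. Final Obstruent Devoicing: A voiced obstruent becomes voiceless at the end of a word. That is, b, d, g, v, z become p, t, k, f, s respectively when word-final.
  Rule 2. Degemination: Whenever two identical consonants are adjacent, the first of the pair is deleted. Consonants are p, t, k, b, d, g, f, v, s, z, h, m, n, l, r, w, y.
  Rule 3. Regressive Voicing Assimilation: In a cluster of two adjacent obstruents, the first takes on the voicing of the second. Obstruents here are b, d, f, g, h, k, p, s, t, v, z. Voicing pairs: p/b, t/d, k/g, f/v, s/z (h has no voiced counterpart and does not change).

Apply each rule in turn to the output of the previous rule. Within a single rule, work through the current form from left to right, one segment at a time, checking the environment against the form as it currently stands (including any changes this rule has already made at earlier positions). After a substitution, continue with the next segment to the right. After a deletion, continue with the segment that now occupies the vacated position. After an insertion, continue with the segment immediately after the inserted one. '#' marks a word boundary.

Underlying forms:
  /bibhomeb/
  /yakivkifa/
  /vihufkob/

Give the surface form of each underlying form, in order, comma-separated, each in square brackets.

/bibhomeb/:
  Rule 1 Final Obstruent Devoicing: [bibhomeb] → [bibhomep]
  Rule 2 Degemination: no change — [bibhomep]
  Rule 3 Regressive Voicing Assimilation: [bibhomep] → [biphomep]
/yakivkifa/:
  Rule 1 Final Obstruent Devoicing: no change — [yakivkifa]
  Rule 2 Degemination: no change — [yakivkifa]
  Rule 3 Regressive Voicing Assimilation: [yakivkifa] → [yakifkifa]
/vihufkob/:
  Rule 1 Final Obstruent Devoicing: [vihufkob] → [vihufkop]
  Rule 2 Degemination: no change — [vihufkop]
  Rule 3 Regressive Voicing Assimilation: no change — [vihufkop]

[biphomep], [yakifkifa], [vihufkop]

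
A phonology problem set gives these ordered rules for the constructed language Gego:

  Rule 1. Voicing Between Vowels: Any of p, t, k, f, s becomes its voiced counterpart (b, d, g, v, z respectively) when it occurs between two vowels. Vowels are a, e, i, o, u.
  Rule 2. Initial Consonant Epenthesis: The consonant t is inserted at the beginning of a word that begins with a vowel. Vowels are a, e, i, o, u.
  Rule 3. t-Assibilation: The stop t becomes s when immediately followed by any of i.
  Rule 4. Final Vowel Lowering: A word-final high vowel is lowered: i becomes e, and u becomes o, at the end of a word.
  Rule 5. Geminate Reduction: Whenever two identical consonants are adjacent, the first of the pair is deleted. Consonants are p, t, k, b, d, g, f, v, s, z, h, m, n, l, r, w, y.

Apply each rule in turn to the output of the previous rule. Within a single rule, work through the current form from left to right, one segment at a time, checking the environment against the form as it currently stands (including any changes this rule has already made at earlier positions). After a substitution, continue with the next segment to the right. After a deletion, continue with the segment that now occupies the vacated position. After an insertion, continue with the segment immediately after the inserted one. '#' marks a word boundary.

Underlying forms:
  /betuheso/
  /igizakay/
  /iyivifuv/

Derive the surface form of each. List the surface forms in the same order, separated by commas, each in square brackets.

/betuheso/:
  Rule 1 Voicing Between Vowels: [betuheso] → [beduhezo]
  Rule 2 Initial Consonant Epenthesis: no change — [beduhezo]
  Rule 3 t-Assibilation: no change — [beduhezo]
  Rule 4 Final Vowel Lowering: no change — [beduhezo]
  Rule 5 Geminate Reduction: no change — [beduhezo]
/igizakay/:
  Rule 1 Voicing Between Vowels: [igizakay] → [igizagay]
  Rule 2 Initial Consonant Epenthesis: [igizagay] → [tigizagay]
  Rule 3 t-Assibilation: [tigizagay] → [sigizagay]
  Rule 4 Final Vowel Lowering: no change — [sigizagay]
  Rule 5 Geminate Reduction: no change — [sigizagay]
/iyivifuv/:
  Rule 1 Voicing Between Vowels: [iyivifuv] → [iyivivuv]
  Rule 2 Initial Consonant Epenthesis: [iyivivuv] → [tiyivivuv]
  Rule 3 t-Assibilation: [tiyivivuv] → [siyivivuv]
  Rule 4 Final Vowel Lowering: no change — [siyivivuv]
  Rule 5 Geminate Reduction: no change — [siyivivuv]

[beduhezo], [sigizagay], [siyivivuv]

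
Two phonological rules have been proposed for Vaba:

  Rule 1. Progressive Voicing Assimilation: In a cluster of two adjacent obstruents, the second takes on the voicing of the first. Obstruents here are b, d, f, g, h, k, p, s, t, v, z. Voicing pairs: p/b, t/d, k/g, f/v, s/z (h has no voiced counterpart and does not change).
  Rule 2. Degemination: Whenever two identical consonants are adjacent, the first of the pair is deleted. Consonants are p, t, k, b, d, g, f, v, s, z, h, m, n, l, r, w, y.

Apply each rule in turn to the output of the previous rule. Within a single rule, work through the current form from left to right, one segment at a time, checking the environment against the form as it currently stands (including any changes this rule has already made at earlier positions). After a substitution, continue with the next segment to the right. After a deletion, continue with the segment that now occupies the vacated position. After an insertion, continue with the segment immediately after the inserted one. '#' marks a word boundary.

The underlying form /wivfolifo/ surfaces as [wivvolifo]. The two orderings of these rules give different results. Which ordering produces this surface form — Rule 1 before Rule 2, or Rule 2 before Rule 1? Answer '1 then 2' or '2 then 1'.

2 then 1

Order 1 then 2:
  1 Progressive Voicing Assimilation: [wivfolifo] → [wivvolifo]
  2 Degemination: [wivvolifo] → [wivolifo]
  result: [wivolifo]
Order 2 then 1:
  2 Degemination: no change — [wivfolifo]
  1 Progressive Voicing Assimilation: [wivfolifo] → [wivvolifo]
  result: [wivvolifo]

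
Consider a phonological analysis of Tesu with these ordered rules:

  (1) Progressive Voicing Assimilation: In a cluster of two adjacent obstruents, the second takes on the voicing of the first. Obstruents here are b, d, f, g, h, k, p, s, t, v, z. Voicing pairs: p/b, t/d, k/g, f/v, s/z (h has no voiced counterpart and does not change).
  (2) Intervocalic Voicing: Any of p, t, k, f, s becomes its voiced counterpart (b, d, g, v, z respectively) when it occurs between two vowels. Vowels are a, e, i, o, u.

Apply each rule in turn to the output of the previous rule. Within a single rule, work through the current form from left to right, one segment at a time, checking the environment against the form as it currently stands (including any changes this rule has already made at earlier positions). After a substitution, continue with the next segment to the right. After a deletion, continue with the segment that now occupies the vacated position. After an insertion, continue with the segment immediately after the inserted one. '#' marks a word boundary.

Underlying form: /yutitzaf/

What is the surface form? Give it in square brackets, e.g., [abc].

[yuditsaf]

(1) Progressive Voicing Assimilation: [yutitzaf] → [yutitsaf]
(2) Intervocalic Voicing: [yutitsaf] → [yuditsaf]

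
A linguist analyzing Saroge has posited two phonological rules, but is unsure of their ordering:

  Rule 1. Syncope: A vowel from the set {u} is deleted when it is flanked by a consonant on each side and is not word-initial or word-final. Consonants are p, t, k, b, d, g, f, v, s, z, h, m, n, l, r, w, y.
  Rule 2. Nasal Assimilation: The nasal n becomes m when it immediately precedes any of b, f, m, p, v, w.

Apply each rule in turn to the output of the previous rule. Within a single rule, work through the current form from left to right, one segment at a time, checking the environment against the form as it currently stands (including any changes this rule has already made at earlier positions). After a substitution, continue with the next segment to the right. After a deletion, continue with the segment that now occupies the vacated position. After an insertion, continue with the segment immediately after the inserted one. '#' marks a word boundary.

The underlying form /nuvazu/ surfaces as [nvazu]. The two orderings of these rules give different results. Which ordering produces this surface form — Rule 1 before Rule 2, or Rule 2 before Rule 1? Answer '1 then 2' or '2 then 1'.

2 then 1

Order 1 then 2:
  1 Syncope: [nuvazu] → [nvazu]
  2 Nasal Assimilation: [nvazu] → [mvazu]
  result: [mvazu]
Order 2 then 1:
  2 Nasal Assimilation: no change — [nuvazu]
  1 Syncope: [nuvazu] → [nvazu]
  result: [nvazu]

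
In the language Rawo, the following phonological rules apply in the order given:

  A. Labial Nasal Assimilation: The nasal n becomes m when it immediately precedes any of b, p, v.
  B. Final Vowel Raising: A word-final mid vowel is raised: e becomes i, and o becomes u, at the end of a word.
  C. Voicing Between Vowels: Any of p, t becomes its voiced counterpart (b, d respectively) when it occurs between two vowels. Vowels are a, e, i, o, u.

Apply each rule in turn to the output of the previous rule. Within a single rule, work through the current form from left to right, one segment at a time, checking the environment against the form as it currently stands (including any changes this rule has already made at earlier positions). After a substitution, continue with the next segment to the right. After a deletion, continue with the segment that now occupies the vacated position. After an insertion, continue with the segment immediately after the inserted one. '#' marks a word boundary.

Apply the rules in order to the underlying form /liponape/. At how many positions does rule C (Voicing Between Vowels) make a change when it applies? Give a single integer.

A Labial Nasal Assimilation: no change — [liponape]
B Final Vowel Raising: [liponape] → [liponapi]
C Voicing Between Vowels: [liponapi] → [libonabi]
Rule C changed 2 position(s).

2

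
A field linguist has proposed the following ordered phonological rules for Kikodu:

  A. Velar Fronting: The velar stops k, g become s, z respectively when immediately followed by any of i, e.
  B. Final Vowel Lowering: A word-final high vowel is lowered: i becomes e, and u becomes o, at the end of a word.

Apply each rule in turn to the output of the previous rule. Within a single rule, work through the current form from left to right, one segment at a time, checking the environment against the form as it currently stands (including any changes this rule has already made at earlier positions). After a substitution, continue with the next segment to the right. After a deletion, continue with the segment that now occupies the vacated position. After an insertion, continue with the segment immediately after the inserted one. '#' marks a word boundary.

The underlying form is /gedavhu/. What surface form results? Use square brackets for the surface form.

[zedavho]

A Velar Fronting: [gedavhu] → [zedavhu]
B Final Vowel Lowering: [zedavhu] → [zedavho]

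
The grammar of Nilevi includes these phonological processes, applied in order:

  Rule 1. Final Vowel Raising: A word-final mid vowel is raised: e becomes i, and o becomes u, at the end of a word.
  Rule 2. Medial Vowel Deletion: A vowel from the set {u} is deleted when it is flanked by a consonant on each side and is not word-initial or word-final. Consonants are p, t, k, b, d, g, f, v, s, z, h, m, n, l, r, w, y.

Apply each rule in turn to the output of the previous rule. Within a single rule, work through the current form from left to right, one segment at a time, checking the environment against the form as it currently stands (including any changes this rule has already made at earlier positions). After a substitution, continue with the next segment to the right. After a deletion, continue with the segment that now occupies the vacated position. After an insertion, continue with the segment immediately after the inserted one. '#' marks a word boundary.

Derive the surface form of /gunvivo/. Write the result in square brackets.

[gnvivu]

Rule 1 Final Vowel Raising: [gunvivo] → [gunvivu]
Rule 2 Medial Vowel Deletion: [gunvivu] → [gnvivu]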